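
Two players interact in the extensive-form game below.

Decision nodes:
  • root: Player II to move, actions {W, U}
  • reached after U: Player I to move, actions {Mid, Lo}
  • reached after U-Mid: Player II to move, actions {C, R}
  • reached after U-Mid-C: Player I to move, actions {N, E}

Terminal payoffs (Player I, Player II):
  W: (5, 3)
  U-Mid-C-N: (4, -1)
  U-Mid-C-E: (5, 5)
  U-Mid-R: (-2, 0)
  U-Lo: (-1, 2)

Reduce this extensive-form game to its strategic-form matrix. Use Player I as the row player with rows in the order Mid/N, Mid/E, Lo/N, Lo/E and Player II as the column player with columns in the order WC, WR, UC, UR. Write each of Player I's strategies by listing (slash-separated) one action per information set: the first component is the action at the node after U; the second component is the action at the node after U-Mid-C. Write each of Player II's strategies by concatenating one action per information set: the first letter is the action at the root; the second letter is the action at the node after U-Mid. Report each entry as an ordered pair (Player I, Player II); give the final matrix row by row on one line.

Mid/N: (5,3) (5,3) (4,-1) (-2,0) | Mid/E: (5,3) (5,3) (5,5) (-2,0) | Lo/N: (5,3) (5,3) (-1,2) (-1,2) | Lo/E: (5,3) (5,3) (-1,2) (-1,2)

            WC       WR       UC       UR
Mid/N    (5,3)    (5,3)   (4,-1)   (-2,0)
Mid/E    (5,3)    (5,3)    (5,5)   (-2,0)
 Lo/N    (5,3)    (5,3)   (-1,2)   (-1,2)
 Lo/E    (5,3)    (5,3)   (-1,2)   (-1,2)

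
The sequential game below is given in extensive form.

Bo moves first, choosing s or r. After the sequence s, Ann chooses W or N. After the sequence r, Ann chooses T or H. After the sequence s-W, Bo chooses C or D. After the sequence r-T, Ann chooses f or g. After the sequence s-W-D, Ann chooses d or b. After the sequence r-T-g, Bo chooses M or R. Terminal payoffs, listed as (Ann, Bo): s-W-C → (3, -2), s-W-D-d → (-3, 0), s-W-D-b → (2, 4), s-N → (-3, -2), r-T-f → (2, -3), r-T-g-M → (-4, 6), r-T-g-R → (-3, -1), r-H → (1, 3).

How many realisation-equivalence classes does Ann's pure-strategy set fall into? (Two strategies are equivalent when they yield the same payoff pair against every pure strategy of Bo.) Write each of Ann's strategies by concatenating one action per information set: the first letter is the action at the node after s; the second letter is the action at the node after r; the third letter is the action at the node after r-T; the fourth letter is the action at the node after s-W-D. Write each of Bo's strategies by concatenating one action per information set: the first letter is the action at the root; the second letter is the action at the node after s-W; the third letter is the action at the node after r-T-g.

9

Ann has 16 pure strategies: WTfd, WTfb, WTgd, WTgb, WHfd, WHfb, WHgd, WHgb, NTfd, NTfb, NTgd, NTgb, NHfd, NHfb, NHgd, NHgb. Columns: sCM, sCR, sDM, sDR, rCM, rCR, rDM, rDR.
{WTfd} → row (3,-2) (3,-2) (-3,0) (-3,0) (2,-3) (2,-3) (2,-3) (2,-3)
{WTfb} → row (3,-2) (3,-2) (2,4) (2,4) (2,-3) (2,-3) (2,-3) (2,-3)
{WTgd} → row (3,-2) (3,-2) (-3,0) (-3,0) (-4,6) (-3,-1) (-4,6) (-3,-1)
{WTgb} → row (3,-2) (3,-2) (2,4) (2,4) (-4,6) (-3,-1) (-4,6) (-3,-1)
{WHfd, WHgd} → row (3,-2) (3,-2) (-3,0) (-3,0) (1,3) (1,3) (1,3) (1,3)
{WHfb, WHgb} → row (3,-2) (3,-2) (2,4) (2,4) (1,3) (1,3) (1,3) (1,3)
{NTfd, NTfb} → row (-3,-2) (-3,-2) (-3,-2) (-3,-2) (2,-3) (2,-3) (2,-3) (2,-3)
{NTgd, NTgb} → row (-3,-2) (-3,-2) (-3,-2) (-3,-2) (-4,6) (-3,-1) (-4,6) (-3,-1)
{NHfd, NHfb, NHgd, NHgb} → row (-3,-2) (-3,-2) (-3,-2) (-3,-2) (1,3) (1,3) (1,3) (1,3)
That's 9 distinct rows out of 16 strategies.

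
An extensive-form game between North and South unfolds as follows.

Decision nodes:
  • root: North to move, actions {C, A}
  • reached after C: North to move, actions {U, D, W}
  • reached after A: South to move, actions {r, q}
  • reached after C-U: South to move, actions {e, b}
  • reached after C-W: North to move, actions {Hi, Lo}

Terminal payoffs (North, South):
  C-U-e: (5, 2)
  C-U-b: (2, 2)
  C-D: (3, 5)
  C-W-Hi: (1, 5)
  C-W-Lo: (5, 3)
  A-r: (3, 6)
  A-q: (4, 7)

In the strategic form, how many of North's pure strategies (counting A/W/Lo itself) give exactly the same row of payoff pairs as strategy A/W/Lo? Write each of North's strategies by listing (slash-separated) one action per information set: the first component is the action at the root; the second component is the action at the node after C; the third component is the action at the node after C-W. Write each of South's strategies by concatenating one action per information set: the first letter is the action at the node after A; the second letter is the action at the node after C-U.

Row for A/W/Lo (columns re, rb, qe, qb): (3,6) (3,6) (4,7) (4,7).
Under A/W/Lo, North's choice at the node after C and at the node after C-W can never be reached regardless of what South does, so varying those choices leaves every outcome unchanged.
Holding the reachable choices fixed and varying the unreachable ones freely already gives 3 × 2 = 6 equivalent strategies.
No other strategy reproduces this row, so those 6 are the full class: A/U/Hi, A/U/Lo, A/D/Hi, A/D/Lo, A/W/Hi, A/W/Lo.

6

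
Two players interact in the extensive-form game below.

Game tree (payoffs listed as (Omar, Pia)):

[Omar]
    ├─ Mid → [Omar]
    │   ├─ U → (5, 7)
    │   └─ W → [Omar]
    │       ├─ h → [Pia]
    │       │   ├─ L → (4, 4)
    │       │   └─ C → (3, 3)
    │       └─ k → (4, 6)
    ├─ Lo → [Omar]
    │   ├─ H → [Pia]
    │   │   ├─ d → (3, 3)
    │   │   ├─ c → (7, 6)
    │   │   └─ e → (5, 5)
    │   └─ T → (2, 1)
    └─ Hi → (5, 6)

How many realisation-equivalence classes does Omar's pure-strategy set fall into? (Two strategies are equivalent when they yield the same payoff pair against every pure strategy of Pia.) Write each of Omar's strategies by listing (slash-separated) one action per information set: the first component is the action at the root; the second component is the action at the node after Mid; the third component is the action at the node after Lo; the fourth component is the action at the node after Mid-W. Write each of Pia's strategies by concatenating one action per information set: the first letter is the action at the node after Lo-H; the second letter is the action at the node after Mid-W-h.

Omar has 24 pure strategies: Mid/U/H/h, Mid/U/H/k, Mid/U/T/h, Mid/U/T/k, Mid/W/H/h, Mid/W/H/k, Mid/W/T/h, Mid/W/T/k, Lo/U/H/h, Lo/U/H/k, Lo/U/T/h, Lo/U/T/k, Lo/W/H/h, Lo/W/H/k, Lo/W/T/h, Lo/W/T/k, Hi/U/H/h, Hi/U/H/k, Hi/U/T/h, Hi/U/T/k, Hi/W/H/h, Hi/W/H/k, Hi/W/T/h, Hi/W/T/k. Columns: dL, dC, cL, cC, eL, eC.
{Mid/U/H/h, Mid/U/H/k, Mid/U/T/h, Mid/U/T/k} → row (5,7) (5,7) (5,7) (5,7) (5,7) (5,7)
{Mid/W/H/h, Mid/W/T/h} → row (4,4) (3,3) (4,4) (3,3) (4,4) (3,3)
{Mid/W/H/k, Mid/W/T/k} → row (4,6) (4,6) (4,6) (4,6) (4,6) (4,6)
{Lo/U/H/h, Lo/U/H/k, Lo/W/H/h, Lo/W/H/k} → row (3,3) (3,3) (7,6) (7,6) (5,5) (5,5)
{Lo/U/T/h, Lo/U/T/k, Lo/W/T/h, Lo/W/T/k} → row (2,1) (2,1) (2,1) (2,1) (2,1) (2,1)
{Hi/U/H/h, Hi/U/H/k, Hi/U/T/h, Hi/U/T/k, Hi/W/H/h, Hi/W/H/k, Hi/W/T/h, Hi/W/T/k} → row (5,6) (5,6) (5,6) (5,6) (5,6) (5,6)
That's 6 distinct rows out of 24 strategies.

6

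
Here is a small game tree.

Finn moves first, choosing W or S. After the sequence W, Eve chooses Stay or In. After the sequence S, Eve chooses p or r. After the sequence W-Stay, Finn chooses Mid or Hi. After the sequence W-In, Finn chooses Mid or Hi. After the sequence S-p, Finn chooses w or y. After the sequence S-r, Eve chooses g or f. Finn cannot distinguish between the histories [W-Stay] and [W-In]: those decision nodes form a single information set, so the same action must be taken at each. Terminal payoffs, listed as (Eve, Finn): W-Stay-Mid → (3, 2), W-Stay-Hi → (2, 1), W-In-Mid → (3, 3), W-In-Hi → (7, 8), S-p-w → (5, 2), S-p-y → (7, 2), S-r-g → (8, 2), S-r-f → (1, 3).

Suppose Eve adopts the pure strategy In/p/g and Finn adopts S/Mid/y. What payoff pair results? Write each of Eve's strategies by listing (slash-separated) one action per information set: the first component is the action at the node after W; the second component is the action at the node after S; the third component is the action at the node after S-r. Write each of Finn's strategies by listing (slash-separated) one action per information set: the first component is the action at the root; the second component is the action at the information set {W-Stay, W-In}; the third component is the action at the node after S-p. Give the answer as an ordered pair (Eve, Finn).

Trace the play path from the root:
  Finn plays S
  Eve plays p at [S]
  Finn plays y at [S-p]
→ terminal payoff (7, 2).
(Eve's choice at the node after W is never reached on this path, so it doesn't affect the outcome.)

(7, 2)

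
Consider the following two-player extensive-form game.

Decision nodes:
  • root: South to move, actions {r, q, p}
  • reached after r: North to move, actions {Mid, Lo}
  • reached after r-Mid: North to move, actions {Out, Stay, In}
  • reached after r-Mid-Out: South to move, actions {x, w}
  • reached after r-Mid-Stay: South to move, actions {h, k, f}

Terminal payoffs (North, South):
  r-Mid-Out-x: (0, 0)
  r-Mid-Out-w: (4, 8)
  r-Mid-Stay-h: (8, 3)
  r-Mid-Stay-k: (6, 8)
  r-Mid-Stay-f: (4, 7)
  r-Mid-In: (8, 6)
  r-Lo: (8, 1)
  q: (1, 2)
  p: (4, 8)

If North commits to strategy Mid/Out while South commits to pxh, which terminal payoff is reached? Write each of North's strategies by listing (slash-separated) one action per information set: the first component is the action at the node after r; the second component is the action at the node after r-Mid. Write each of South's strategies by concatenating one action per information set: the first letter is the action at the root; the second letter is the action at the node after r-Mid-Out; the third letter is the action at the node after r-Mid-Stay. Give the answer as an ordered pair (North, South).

(4, 8)

Trace the play path from the root:
  South plays p
→ terminal payoff (4, 8).
(North's choice at the node after r is never reached on this path, so it doesn't affect the outcome.)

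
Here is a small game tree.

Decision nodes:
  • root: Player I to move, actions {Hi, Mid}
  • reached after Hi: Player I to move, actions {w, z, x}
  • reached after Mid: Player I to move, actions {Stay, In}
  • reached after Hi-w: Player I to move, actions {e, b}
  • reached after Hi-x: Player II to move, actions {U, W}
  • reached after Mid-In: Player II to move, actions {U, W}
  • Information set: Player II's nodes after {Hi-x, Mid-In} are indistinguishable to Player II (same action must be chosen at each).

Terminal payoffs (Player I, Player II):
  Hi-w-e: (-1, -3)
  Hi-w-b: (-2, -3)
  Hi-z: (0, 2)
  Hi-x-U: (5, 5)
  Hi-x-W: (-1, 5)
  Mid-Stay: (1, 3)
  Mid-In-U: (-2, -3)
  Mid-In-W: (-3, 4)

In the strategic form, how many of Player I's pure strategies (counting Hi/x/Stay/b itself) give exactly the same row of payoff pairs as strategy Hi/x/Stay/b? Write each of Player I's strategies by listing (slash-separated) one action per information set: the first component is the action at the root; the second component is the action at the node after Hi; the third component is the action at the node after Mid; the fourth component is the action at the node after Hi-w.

Row for Hi/x/Stay/b (columns U, W): (5,5) (-1,5).
Under Hi/x/Stay/b, Player I's choice at the node after Mid and at the node after Hi-w can never be reached regardless of what Player II does, so varying those choices leaves every outcome unchanged.
Holding the reachable choices fixed and varying the unreachable ones freely already gives 2 × 2 = 4 equivalent strategies.
No other strategy reproduces this row, so those 4 are the full class: Hi/x/Stay/e, Hi/x/Stay/b, Hi/x/In/e, Hi/x/In/b.

4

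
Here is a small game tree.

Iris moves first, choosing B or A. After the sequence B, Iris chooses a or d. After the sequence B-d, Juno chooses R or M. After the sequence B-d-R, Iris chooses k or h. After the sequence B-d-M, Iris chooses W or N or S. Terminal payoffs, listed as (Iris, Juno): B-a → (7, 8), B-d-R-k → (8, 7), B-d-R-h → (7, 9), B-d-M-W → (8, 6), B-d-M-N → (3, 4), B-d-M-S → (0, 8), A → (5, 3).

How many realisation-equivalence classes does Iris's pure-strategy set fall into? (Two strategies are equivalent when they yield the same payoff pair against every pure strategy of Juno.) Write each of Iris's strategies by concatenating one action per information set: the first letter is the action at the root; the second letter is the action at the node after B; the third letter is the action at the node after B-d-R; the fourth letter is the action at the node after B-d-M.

Iris has 24 pure strategies: BakW, BakN, BakS, BahW, BahN, BahS, BdkW, BdkN, BdkS, BdhW, BdhN, BdhS, AakW, AakN, AakS, AahW, AahN, AahS, AdkW, AdkN, AdkS, AdhW, AdhN, AdhS. Columns: R, M.
{BakW, BakN, BakS, BahW, BahN, BahS} → row (7,8) (7,8)
{BdkW} → row (8,7) (8,6)
{BdkN} → row (8,7) (3,4)
{BdkS} → row (8,7) (0,8)
{BdhW} → row (7,9) (8,6)
{BdhN} → row (7,9) (3,4)
{BdhS} → row (7,9) (0,8)
{AakW, AakN, AakS, AahW, AahN, AahS, AdkW, AdkN, AdkS, AdhW, AdhN, AdhS} → row (5,3) (5,3)
That's 8 distinct rows out of 24 strategies.

8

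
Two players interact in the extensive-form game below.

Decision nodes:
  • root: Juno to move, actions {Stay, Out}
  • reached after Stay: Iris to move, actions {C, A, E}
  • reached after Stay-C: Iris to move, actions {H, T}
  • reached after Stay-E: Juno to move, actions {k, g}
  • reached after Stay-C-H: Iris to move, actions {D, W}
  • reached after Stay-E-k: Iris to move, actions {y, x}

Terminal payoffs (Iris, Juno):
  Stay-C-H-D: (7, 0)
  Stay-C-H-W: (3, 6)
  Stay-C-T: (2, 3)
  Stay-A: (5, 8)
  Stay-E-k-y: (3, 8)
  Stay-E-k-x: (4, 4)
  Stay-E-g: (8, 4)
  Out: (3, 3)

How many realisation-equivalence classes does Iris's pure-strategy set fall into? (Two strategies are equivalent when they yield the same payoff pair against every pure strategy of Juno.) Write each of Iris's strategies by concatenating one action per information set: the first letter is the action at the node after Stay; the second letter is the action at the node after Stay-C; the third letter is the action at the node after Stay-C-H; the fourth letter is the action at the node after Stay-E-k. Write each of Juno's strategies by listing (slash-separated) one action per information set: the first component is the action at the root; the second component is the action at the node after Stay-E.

Iris has 24 pure strategies: CHDy, CHDx, CHWy, CHWx, CTDy, CTDx, CTWy, CTWx, AHDy, AHDx, AHWy, AHWx, ATDy, ATDx, ATWy, ATWx, EHDy, EHDx, EHWy, EHWx, ETDy, ETDx, ETWy, ETWx. Columns: Stay/k, Stay/g, Out/k, Out/g.
{CHDy, CHDx} → row (7,0) (7,0) (3,3) (3,3)
{CHWy, CHWx} → row (3,6) (3,6) (3,3) (3,3)
{CTDy, CTDx, CTWy, CTWx} → row (2,3) (2,3) (3,3) (3,3)
{AHDy, AHDx, AHWy, AHWx, ATDy, ATDx, ATWy, ATWx} → row (5,8) (5,8) (3,3) (3,3)
{EHDy, EHWy, ETDy, ETWy} → row (3,8) (8,4) (3,3) (3,3)
{EHDx, EHWx, ETDx, ETWx} → row (4,4) (8,4) (3,3) (3,3)
That's 6 distinct rows out of 24 strategies.

6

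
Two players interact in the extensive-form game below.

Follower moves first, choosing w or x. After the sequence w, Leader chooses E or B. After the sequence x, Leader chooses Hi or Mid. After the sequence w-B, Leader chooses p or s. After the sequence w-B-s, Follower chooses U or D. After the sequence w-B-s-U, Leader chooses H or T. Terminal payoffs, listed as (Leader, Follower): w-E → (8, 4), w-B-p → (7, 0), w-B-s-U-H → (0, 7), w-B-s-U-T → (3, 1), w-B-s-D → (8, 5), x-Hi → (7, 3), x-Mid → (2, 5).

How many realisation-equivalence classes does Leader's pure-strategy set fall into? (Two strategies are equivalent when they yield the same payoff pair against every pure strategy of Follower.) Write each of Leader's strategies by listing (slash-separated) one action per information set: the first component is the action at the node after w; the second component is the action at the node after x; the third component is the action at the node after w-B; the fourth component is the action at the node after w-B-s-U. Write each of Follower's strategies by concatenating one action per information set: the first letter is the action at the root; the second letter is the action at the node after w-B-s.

Leader has 16 pure strategies: E/Hi/p/H, E/Hi/p/T, E/Hi/s/H, E/Hi/s/T, E/Mid/p/H, E/Mid/p/T, E/Mid/s/H, E/Mid/s/T, B/Hi/p/H, B/Hi/p/T, B/Hi/s/H, B/Hi/s/T, B/Mid/p/H, B/Mid/p/T, B/Mid/s/H, B/Mid/s/T. Columns: wU, wD, xU, xD.
{E/Hi/p/H, E/Hi/p/T, E/Hi/s/H, E/Hi/s/T} → row (8,4) (8,4) (7,3) (7,3)
{E/Mid/p/H, E/Mid/p/T, E/Mid/s/H, E/Mid/s/T} → row (8,4) (8,4) (2,5) (2,5)
{B/Hi/p/H, B/Hi/p/T} → row (7,0) (7,0) (7,3) (7,3)
{B/Hi/s/H} → row (0,7) (8,5) (7,3) (7,3)
{B/Hi/s/T} → row (3,1) (8,5) (7,3) (7,3)
{B/Mid/p/H, B/Mid/p/T} → row (7,0) (7,0) (2,5) (2,5)
{B/Mid/s/H} → row (0,7) (8,5) (2,5) (2,5)
{B/Mid/s/T} → row (3,1) (8,5) (2,5) (2,5)
That's 8 distinct rows out of 16 strategies.

8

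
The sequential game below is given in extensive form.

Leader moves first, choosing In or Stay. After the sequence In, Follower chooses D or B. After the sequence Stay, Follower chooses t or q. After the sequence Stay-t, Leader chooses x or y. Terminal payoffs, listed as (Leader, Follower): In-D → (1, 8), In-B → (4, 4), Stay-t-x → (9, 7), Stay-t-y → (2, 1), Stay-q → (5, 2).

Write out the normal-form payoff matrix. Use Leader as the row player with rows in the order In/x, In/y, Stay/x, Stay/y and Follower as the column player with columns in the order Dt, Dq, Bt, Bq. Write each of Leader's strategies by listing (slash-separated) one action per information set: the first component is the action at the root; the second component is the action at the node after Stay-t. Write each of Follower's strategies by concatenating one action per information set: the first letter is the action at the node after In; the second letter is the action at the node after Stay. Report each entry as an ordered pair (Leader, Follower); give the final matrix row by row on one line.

In/x: (1,8) (1,8) (4,4) (4,4) | In/y: (1,8) (1,8) (4,4) (4,4) | Stay/x: (9,7) (5,2) (9,7) (5,2) | Stay/y: (2,1) (5,2) (2,1) (5,2)

Row In/x: Dt→(1,8), Dq→(1,8), Bt→(4,4), Bq→(4,4)
Row In/y: Dt→(1,8), Dq→(1,8), Bt→(4,4), Bq→(4,4)
Row Stay/x: Dt→(9,7), Dq→(5,2), Bt→(9,7), Bq→(5,2)
Row Stay/y: Dt→(2,1), Dq→(5,2), Bt→(2,1), Bq→(5,2)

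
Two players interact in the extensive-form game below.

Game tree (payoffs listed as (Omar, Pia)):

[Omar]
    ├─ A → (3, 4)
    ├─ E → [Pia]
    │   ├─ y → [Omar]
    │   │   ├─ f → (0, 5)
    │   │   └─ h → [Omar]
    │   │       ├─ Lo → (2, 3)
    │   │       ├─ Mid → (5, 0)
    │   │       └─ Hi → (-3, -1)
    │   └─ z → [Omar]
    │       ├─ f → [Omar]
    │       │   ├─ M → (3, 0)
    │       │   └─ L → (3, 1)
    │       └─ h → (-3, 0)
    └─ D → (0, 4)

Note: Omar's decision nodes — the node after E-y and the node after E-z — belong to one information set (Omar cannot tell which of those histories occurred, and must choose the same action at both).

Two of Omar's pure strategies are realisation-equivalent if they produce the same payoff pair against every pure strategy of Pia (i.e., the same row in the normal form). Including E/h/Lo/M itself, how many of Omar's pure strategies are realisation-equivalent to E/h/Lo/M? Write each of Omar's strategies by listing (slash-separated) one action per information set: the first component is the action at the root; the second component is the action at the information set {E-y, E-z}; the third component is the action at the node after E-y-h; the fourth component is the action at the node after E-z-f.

Row for E/h/Lo/M (columns y, z): (2,3) (-3,0).
Under E/h/Lo/M, Omar's choice at the node after E-z-f can never be reached regardless of what Pia does, so varying those choices leaves every outcome unchanged.
Holding the reachable choices fixed and varying the unreachable one freely already gives 2 equivalent strategies.
No other strategy reproduces this row, so those 2 are the full class: E/h/Lo/M, E/h/Lo/L.

2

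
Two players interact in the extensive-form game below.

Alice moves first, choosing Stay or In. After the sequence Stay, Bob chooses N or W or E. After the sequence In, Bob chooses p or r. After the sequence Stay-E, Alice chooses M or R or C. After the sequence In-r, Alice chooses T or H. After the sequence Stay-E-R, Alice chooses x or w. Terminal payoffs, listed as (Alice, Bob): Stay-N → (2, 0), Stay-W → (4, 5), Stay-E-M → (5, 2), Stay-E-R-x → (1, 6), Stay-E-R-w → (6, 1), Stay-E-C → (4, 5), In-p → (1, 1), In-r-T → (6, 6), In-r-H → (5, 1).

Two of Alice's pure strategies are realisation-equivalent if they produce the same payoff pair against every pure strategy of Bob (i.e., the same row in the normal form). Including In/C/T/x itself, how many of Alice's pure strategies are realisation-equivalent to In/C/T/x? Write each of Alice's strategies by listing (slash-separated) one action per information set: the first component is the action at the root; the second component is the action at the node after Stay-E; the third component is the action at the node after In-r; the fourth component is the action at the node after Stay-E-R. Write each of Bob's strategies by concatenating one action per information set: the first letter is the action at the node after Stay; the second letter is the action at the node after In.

6

Row for In/C/T/x (columns Np, Nr, Wp, Wr, Ep, Er): (1,1) (6,6) (1,1) (6,6) (1,1) (6,6).
Under In/C/T/x, Alice's choice at the node after Stay-E and at the node after Stay-E-R can never be reached regardless of what Bob does, so varying those choices leaves every outcome unchanged.
Holding the reachable choices fixed and varying the unreachable ones freely already gives 3 × 2 = 6 equivalent strategies.
No other strategy reproduces this row, so those 6 are the full class: In/M/T/x, In/M/T/w, In/R/T/x, In/R/T/w, In/C/T/x, In/C/T/w.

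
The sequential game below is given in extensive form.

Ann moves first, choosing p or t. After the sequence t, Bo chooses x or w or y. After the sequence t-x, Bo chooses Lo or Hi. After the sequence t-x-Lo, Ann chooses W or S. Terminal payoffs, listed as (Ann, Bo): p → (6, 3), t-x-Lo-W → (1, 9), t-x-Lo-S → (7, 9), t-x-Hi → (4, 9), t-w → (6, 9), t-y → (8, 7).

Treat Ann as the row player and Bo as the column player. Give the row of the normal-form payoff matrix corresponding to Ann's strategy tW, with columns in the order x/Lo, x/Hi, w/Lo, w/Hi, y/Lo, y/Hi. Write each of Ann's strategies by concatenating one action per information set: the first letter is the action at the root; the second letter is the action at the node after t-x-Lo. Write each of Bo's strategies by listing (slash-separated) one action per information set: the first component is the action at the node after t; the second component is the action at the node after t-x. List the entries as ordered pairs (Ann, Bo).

vs x/Lo: Ann plays t → Bo plays x at [t] → Bo plays Lo at [t-x] → Ann plays W at [t-x-Lo] → (1, 9)
vs x/Hi: Ann plays t → Bo plays x at [t] → Bo plays Hi at [t-x] → (4, 9)
vs w/Lo: Ann plays t → Bo plays w at [t] → (6, 9)
vs w/Hi: Ann plays t → Bo plays w at [t] → (6, 9)
vs y/Lo: Ann plays t → Bo plays y at [t] → (8, 7)
vs y/Hi: Ann plays t → Bo plays y at [t] → (8, 7)

(1,9) (4,9) (6,9) (6,9) (8,7) (8,7)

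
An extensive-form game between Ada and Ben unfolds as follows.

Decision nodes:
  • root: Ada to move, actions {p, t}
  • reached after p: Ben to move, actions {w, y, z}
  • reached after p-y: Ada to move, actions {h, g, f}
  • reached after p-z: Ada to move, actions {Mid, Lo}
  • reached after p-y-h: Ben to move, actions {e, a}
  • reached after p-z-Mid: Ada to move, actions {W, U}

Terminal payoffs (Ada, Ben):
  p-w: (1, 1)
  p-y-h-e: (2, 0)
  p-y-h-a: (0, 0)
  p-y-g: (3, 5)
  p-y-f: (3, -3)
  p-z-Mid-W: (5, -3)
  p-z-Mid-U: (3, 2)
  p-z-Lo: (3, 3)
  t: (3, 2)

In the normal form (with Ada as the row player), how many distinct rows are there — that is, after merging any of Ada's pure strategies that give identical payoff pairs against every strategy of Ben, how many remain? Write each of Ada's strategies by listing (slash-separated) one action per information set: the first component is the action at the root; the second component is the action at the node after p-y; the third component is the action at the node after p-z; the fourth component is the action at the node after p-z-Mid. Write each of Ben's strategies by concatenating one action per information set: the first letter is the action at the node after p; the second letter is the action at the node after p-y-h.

10

Ada has 24 pure strategies: p/h/Mid/W, p/h/Mid/U, p/h/Lo/W, p/h/Lo/U, p/g/Mid/W, p/g/Mid/U, p/g/Lo/W, p/g/Lo/U, p/f/Mid/W, p/f/Mid/U, p/f/Lo/W, p/f/Lo/U, t/h/Mid/W, t/h/Mid/U, t/h/Lo/W, t/h/Lo/U, t/g/Mid/W, t/g/Mid/U, t/g/Lo/W, t/g/Lo/U, t/f/Mid/W, t/f/Mid/U, t/f/Lo/W, t/f/Lo/U. Columns: we, wa, ye, ya, ze, za.
{p/h/Mid/W} → row (1,1) (1,1) (2,0) (0,0) (5,-3) (5,-3)
{p/h/Mid/U} → row (1,1) (1,1) (2,0) (0,0) (3,2) (3,2)
{p/h/Lo/W, p/h/Lo/U} → row (1,1) (1,1) (2,0) (0,0) (3,3) (3,3)
{p/g/Mid/W} → row (1,1) (1,1) (3,5) (3,5) (5,-3) (5,-3)
{p/g/Mid/U} → row (1,1) (1,1) (3,5) (3,5) (3,2) (3,2)
{p/g/Lo/W, p/g/Lo/U} → row (1,1) (1,1) (3,5) (3,5) (3,3) (3,3)
{p/f/Mid/W} → row (1,1) (1,1) (3,-3) (3,-3) (5,-3) (5,-3)
{p/f/Mid/U} → row (1,1) (1,1) (3,-3) (3,-3) (3,2) (3,2)
{p/f/Lo/W, p/f/Lo/U} → row (1,1) (1,1) (3,-3) (3,-3) (3,3) (3,3)
{t/h/Mid/W, t/h/Mid/U, t/h/Lo/W, t/h/Lo/U, t/g/Mid/W, t/g/Mid/U, t/g/Lo/W, t/g/Lo/U, t/f/Mid/W, t/f/Mid/U, t/f/Lo/W, t/f/Lo/U} → row (3,2) (3,2) (3,2) (3,2) (3,2) (3,2)
That's 10 distinct rows out of 24 strategies.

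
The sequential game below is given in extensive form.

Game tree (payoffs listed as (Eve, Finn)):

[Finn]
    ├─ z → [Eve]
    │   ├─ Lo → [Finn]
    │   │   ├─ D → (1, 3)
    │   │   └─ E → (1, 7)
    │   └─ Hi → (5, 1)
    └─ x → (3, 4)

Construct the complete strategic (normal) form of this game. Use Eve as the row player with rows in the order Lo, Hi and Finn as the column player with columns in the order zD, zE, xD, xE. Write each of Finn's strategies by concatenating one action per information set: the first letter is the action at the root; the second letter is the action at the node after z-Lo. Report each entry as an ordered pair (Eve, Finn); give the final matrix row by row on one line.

Lo: (1,3) (1,7) (3,4) (3,4) | Hi: (5,1) (5,1) (3,4) (3,4)

Row Lo: zD→(1,3), zE→(1,7), xD→(3,4), xE→(3,4)
Row Hi: zD→(5,1), zE→(5,1), xD→(3,4), xE→(3,4)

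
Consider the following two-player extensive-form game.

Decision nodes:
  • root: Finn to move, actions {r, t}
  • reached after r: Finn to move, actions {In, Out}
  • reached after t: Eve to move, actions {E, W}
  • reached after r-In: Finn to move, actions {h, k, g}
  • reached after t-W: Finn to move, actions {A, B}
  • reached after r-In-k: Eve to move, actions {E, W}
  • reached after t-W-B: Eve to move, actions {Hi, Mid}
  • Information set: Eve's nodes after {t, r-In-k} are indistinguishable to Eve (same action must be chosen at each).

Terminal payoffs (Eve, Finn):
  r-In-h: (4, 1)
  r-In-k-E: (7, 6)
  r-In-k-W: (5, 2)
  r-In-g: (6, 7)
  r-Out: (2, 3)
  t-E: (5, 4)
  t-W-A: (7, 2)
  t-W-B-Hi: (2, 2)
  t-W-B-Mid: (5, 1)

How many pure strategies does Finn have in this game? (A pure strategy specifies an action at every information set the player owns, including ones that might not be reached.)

Finn owns the root with actions {r, t} — two choices.
Finn owns the node after r with actions {In, Out} — two choices.
Finn owns the node after r-In with actions {h, k, g} — three choices.
Finn owns the node after t-W with actions {A, B} — two choices.
A pure strategy fixes one action at each information set independently, so the count is the product 2 × 2 × 3 × 2 = 24.
(For reference, Eve has 4 pure strategies, giving a 24×4 normal-form matrix.)

24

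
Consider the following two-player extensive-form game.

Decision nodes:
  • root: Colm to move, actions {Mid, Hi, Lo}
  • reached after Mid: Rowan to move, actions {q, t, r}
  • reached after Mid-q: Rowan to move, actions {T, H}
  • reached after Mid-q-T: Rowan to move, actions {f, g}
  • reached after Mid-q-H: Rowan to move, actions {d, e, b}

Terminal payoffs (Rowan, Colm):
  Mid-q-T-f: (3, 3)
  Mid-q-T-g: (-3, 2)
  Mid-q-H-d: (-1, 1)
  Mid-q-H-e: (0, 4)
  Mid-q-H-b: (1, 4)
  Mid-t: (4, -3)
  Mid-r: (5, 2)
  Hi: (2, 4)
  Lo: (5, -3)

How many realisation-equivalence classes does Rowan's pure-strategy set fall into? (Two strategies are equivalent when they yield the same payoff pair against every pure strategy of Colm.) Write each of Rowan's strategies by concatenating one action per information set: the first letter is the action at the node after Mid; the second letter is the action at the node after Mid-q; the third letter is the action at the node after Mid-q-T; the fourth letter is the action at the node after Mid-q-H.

7

Rowan has 36 pure strategies: qTfd, qTfe, qTfb, qTgd, qTge, qTgb, qHfd, qHfe, qHfb, qHgd, qHge, qHgb, tTfd, tTfe, tTfb, tTgd, tTge, tTgb, tHfd, tHfe, tHfb, tHgd, tHge, tHgb, rTfd, rTfe, rTfb, rTgd, rTge, rTgb, rHfd, rHfe, rHfb, rHgd, rHge, rHgb. Columns: Mid, Hi, Lo.
{qTfd, qTfe, qTfb} → row (3,3) (2,4) (5,-3)
{qTgd, qTge, qTgb} → row (-3,2) (2,4) (5,-3)
{qHfd, qHgd} → row (-1,1) (2,4) (5,-3)
{qHfe, qHge} → row (0,4) (2,4) (5,-3)
{qHfb, qHgb} → row (1,4) (2,4) (5,-3)
{tTfd, tTfe, tTfb, tTgd, tTge, tTgb, tHfd, tHfe, tHfb, tHgd, tHge, tHgb} → row (4,-3) (2,4) (5,-3)
{rTfd, rTfe, rTfb, rTgd, rTge, rTgb, rHfd, rHfe, rHfb, rHgd, rHge, rHgb} → row (5,2) (2,4) (5,-3)
That's 7 distinct rows out of 36 strategies.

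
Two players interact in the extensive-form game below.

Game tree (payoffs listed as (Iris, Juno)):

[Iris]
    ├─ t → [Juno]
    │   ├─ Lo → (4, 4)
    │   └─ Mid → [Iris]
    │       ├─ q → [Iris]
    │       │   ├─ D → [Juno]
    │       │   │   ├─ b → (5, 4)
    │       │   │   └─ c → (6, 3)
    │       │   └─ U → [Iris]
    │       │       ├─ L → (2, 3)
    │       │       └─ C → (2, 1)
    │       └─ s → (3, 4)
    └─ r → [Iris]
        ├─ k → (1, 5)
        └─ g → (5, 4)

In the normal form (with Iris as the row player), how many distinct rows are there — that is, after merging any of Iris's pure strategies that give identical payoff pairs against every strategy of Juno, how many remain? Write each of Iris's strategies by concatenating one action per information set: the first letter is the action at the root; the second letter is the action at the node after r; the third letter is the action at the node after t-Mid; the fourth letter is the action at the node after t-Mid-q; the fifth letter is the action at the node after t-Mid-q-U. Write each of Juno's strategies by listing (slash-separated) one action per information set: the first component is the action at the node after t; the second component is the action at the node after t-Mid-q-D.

6

Iris has 32 pure strategies: tkqDL, tkqDC, tkqUL, tkqUC, tksDL, tksDC, tksUL, tksUC, tgqDL, tgqDC, tgqUL, tgqUC, tgsDL, tgsDC, tgsUL, tgsUC, rkqDL, rkqDC, rkqUL, rkqUC, rksDL, rksDC, rksUL, rksUC, rgqDL, rgqDC, rgqUL, rgqUC, rgsDL, rgsDC, rgsUL, rgsUC. Columns: Lo/b, Lo/c, Mid/b, Mid/c.
{tkqDL, tkqDC, tgqDL, tgqDC} → row (4,4) (4,4) (5,4) (6,3)
{tkqUL, tgqUL} → row (4,4) (4,4) (2,3) (2,3)
{tkqUC, tgqUC} → row (4,4) (4,4) (2,1) (2,1)
{tksDL, tksDC, tksUL, tksUC, tgsDL, tgsDC, tgsUL, tgsUC} → row (4,4) (4,4) (3,4) (3,4)
{rkqDL, rkqDC, rkqUL, rkqUC, rksDL, rksDC, rksUL, rksUC} → row (1,5) (1,5) (1,5) (1,5)
{rgqDL, rgqDC, rgqUL, rgqUC, rgsDL, rgsDC, rgsUL, rgsUC} → row (5,4) (5,4) (5,4) (5,4)
That's 6 distinct rows out of 32 strategies.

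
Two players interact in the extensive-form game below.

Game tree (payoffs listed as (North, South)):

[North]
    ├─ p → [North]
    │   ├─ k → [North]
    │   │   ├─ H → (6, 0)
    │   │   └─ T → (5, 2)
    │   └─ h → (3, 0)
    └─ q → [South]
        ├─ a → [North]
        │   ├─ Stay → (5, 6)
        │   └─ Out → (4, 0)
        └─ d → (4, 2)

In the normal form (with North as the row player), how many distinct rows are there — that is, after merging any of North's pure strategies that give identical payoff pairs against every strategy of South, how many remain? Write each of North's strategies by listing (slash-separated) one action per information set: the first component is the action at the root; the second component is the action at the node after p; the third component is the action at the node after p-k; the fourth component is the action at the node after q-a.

5

North has 16 pure strategies: p/k/H/Stay, p/k/H/Out, p/k/T/Stay, p/k/T/Out, p/h/H/Stay, p/h/H/Out, p/h/T/Stay, p/h/T/Out, q/k/H/Stay, q/k/H/Out, q/k/T/Stay, q/k/T/Out, q/h/H/Stay, q/h/H/Out, q/h/T/Stay, q/h/T/Out. Columns: a, d.
{p/k/H/Stay, p/k/H/Out} → row (6,0) (6,0)
{p/k/T/Stay, p/k/T/Out} → row (5,2) (5,2)
{p/h/H/Stay, p/h/H/Out, p/h/T/Stay, p/h/T/Out} → row (3,0) (3,0)
{q/k/H/Stay, q/k/T/Stay, q/h/H/Stay, q/h/T/Stay} → row (5,6) (4,2)
{q/k/H/Out, q/k/T/Out, q/h/H/Out, q/h/T/Out} → row (4,0) (4,2)
That's 5 distinct rows out of 16 strategies.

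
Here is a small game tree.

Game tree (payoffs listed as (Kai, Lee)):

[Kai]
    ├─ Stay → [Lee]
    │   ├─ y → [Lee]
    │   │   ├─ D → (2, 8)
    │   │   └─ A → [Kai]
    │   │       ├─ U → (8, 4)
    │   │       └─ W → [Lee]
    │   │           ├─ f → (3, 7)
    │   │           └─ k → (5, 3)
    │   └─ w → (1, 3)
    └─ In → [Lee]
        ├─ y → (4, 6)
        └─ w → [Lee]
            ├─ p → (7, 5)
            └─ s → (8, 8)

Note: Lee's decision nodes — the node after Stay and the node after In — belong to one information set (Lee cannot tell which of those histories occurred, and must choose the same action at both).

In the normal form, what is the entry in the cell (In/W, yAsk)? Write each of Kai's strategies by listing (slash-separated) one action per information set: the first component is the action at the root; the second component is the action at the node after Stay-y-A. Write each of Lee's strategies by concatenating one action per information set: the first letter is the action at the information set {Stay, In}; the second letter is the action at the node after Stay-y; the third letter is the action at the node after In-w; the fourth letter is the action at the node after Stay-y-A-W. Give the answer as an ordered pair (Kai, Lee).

Trace the play path from the root:
  Kai plays In
  Lee plays y at [In]
→ terminal payoff (4, 6).
(Kai's choice at the node after Stay-y-A is never reached on this path, so it doesn't affect the outcome.)

(4, 6)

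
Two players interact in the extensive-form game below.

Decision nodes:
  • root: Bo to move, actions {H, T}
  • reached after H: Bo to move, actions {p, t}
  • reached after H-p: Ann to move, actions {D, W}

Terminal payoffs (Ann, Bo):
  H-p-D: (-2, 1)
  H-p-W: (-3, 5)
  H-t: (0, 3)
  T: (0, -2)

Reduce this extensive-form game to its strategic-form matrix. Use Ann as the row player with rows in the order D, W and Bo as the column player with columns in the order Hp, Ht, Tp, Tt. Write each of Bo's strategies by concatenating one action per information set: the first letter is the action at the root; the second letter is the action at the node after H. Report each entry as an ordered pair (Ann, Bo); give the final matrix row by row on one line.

D: (-2,1) (0,3) (0,-2) (0,-2) | W: (-3,5) (0,3) (0,-2) (0,-2)

Row D: Hp→(-2,1), Ht→(0,3), Tp→(0,-2), Tt→(0,-2)
Row W: Hp→(-3,5), Ht→(0,3), Tp→(0,-2), Tt→(0,-2)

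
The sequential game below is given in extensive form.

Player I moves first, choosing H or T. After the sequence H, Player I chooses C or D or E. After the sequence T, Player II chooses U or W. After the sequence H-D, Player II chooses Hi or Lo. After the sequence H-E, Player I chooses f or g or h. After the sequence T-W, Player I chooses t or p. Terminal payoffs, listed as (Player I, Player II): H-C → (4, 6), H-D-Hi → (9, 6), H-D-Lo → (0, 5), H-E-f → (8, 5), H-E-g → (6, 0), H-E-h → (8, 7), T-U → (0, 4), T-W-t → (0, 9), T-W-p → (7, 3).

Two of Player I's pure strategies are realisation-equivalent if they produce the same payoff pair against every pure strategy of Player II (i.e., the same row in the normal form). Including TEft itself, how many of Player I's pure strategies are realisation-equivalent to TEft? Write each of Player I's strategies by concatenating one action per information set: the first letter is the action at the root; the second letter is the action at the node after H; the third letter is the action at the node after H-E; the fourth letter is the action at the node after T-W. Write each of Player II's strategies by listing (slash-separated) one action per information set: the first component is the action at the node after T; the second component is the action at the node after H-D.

Row for TEft (columns U/Hi, U/Lo, W/Hi, W/Lo): (0,4) (0,4) (0,9) (0,9).
Under TEft, Player I's choice at the node after H and at the node after H-E can never be reached regardless of what Player II does, so varying those choices leaves every outcome unchanged.
Holding the reachable choices fixed and varying the unreachable ones freely already gives 3 × 3 = 9 equivalent strategies.
No other strategy reproduces this row, so those 9 are the full class: TCft, TCgt, TCht, TDft, TDgt, TDht, TEft, TEgt, TEht.

9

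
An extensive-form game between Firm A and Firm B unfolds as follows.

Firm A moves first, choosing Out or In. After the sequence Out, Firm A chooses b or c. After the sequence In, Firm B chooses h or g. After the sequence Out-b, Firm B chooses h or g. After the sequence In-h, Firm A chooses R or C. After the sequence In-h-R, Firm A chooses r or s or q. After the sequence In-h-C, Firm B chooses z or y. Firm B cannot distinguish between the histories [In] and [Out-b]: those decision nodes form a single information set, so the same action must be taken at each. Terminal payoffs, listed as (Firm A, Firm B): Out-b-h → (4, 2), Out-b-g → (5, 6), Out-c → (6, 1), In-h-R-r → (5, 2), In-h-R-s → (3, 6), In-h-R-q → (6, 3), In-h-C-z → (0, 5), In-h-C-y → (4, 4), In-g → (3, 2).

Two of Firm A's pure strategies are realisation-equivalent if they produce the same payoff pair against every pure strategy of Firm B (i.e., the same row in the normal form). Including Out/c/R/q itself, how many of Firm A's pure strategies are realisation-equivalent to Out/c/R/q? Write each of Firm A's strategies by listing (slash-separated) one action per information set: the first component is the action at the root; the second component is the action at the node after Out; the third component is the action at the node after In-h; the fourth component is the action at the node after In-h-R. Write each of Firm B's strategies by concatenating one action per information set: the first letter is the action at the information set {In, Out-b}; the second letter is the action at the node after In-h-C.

6

Row for Out/c/R/q (columns hz, hy, gz, gy): (6,1) (6,1) (6,1) (6,1).
Under Out/c/R/q, Firm A's choice at the node after In-h and at the node after In-h-R can never be reached regardless of what Firm B does, so varying those choices leaves every outcome unchanged.
Holding the reachable choices fixed and varying the unreachable ones freely already gives 2 × 3 = 6 equivalent strategies.
No other strategy reproduces this row, so those 6 are the full class: Out/c/R/r, Out/c/R/s, Out/c/R/q, Out/c/C/r, Out/c/C/s, Out/c/C/q.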